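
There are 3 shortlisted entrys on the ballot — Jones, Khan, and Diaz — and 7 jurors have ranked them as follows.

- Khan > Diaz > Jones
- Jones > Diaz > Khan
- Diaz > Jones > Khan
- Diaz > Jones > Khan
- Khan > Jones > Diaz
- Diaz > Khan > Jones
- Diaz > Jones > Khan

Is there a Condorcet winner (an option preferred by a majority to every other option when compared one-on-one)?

Yes

Head-to-head results (7 voters total):
Jones vs Khan: Jones wins 4–3.
Jones vs Diaz: Diaz wins 5–2.
Khan vs Diaz: Diaz wins 5–2.
Diaz beats each rival — Jones (5–2), Khan (5–2) — so Diaz is the Condorcet winner.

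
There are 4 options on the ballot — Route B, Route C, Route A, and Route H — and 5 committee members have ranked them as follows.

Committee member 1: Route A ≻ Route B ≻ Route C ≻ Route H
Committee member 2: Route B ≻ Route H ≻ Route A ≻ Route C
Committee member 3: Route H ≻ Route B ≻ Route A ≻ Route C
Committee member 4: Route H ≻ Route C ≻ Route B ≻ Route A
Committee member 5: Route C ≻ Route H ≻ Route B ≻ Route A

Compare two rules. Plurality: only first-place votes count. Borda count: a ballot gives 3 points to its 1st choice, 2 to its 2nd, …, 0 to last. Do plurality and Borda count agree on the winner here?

Yes

Plurality first-place counts: Route B 1, Route C 1, Route A 1, Route H 2 → Route H.
Borda totals: Route B 9, Route C 6, Route A 5, Route H 10 → Route H.
The two rules agree on Route H.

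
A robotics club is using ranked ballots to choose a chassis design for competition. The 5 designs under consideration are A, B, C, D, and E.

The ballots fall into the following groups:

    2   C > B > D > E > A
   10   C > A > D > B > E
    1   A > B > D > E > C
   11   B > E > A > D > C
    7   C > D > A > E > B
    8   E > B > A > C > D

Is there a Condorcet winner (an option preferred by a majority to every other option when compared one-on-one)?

Yes

Head-to-head results (39 voters total):
A vs B: B wins 21–18.
A vs C: A wins 20–19.
A vs D: A wins 30–9.
A vs E: E wins 21–18.
B vs C: B wins 20–19.
B vs D: B wins 22–17.
B vs E: B wins 24–15.
C vs D: C wins 27–12.
C vs E: E wins 20–19.
D vs E: D wins 20–19.
B beats each rival — A (21–18), C (20–19), D (22–17), E (24–15) — so B is the Condorcet winner.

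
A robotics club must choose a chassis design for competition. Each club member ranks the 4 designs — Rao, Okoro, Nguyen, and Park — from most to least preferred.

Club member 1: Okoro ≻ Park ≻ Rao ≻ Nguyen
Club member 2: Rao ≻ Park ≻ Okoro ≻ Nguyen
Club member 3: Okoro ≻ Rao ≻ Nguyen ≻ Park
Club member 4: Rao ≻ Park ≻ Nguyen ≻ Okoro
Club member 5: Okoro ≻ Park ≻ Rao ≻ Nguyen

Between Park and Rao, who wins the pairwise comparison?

Ballots ranking Park above Rao: 2.
Ballots ranking Rao above Park: 3.
Rao wins the head-to-head, 3–2.

Rao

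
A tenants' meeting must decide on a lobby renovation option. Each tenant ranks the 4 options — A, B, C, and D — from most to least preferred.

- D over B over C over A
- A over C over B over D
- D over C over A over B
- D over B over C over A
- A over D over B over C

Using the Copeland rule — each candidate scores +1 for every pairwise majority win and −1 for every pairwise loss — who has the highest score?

Pairwise results:
  A vs B: A wins 3–2.
  A vs C: C wins 3–2.
  A vs D: D wins 3–2.
  B vs C: B wins 3–2.
  B vs D: D wins 4–1.
  C vs D: D wins 4–1.
Copeland scores (wins − losses):
  A: 1 − 2 = -1
  B: 1 − 2 = -1
  C: 1 − 2 = -1
  D: 3 − 0 = 3
D has the best Copeland score.

D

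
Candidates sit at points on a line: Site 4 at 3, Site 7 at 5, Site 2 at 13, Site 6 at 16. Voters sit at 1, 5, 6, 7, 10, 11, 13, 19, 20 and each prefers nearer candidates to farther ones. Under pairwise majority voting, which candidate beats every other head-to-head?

Site 2

With single-peaked preferences on a line, the Condorcet winner is the candidate closest to the median voter.
The median voter (position 10) is closest to Site 2 at 13.
Check: Site 2 vs Site 7 — voters closer to Site 2: 5 of 9.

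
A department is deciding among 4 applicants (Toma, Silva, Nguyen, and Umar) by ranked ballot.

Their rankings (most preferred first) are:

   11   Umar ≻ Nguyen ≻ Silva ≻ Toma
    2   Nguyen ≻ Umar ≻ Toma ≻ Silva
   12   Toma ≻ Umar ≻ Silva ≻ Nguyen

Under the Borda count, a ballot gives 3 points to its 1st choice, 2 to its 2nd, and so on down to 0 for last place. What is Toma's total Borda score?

Borda scores:
  Toma: 11·0 + 2·1 + 12·3 = 38
  Silva: 11·1 + 2·0 + 12·1 = 23
  Nguyen: 11·2 + 2·3 + 12·0 = 28
  Umar: 11·3 + 2·2 + 12·2 = 61

38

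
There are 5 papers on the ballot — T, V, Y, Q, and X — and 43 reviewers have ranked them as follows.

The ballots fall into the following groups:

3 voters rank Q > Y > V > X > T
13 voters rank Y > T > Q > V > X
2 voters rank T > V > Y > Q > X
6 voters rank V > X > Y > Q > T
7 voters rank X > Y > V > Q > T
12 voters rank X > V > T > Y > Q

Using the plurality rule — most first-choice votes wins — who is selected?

First-place vote totals:
  T: 2
  V: 6
  Y: 13
  Q: 3
  X: 19
X has the most first-place votes.

X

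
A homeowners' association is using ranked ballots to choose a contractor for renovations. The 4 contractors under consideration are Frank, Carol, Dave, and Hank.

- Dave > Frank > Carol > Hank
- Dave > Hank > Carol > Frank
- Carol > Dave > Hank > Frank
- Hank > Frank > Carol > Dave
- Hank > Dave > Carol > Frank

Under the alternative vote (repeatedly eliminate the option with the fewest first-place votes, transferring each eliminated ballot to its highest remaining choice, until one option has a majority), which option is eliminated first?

Round 1: Dave 2, Hank 2, Carol 1, Frank 0. Frank has the fewest and is eliminated.
Round 2: Dave 2, Hank 2, Carol 1. Carol has the fewest and is eliminated.
Round 3: Dave 3, Hank 2. Dave has a majority.

Frank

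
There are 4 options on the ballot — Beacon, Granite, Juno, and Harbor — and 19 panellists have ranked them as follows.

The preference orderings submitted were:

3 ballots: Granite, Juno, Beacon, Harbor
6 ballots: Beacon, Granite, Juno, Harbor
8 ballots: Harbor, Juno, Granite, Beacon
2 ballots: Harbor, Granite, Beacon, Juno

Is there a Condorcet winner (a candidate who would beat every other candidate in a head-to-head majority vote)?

Head-to-head results (19 voters total):
Beacon vs Granite: Granite wins 13–6.
Beacon vs Juno: Juno wins 11–8.
Beacon vs Harbor: Harbor wins 10–9.
Granite vs Juno: Granite wins 11–8.
Granite vs Harbor: Harbor wins 10–9.
Juno vs Harbor: Harbor wins 10–9.
Harbor beats each rival — Beacon (10–9), Granite (10–9), Juno (10–9) — so Harbor is the Condorcet winner.

Yes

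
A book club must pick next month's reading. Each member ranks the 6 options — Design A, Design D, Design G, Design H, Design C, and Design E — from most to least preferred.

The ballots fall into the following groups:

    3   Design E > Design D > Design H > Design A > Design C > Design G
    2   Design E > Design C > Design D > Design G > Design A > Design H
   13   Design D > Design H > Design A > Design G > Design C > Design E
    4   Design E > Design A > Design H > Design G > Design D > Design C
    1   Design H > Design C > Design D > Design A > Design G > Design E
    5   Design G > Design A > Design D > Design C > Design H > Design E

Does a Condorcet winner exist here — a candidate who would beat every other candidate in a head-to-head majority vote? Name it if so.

Design D

Head-to-head results (28 voters total):
Design A vs Design D: Design D wins 19–9.
Design A vs Design G: Design A wins 21–7.
Design A vs Design H: Design H wins 17–11.
Design A vs Design C: Design A wins 25–3.
Design A vs Design E: Design A wins 19–9.
Design D vs Design G: Design D wins 19–9.
Design D vs Design H: Design D wins 23–5.
Design D vs Design C: Design D wins 25–3.
Design D vs Design E: Design D wins 19–9.
Design G vs Design H: Design H wins 21–7.
Design G vs Design C: Design G wins 22–6.
Design G vs Design E: Design G wins 19–9.
Design H vs Design C: Design H wins 21–7.
Design H vs Design E: Design H wins 19–9.
Design C vs Design E: Design C wins 19–9.
Design D beats each rival — Design A (19–9), Design G (19–9), Design H (23–5), Design C (25–3), Design E (19–9) — so Design D is the Condorcet winner.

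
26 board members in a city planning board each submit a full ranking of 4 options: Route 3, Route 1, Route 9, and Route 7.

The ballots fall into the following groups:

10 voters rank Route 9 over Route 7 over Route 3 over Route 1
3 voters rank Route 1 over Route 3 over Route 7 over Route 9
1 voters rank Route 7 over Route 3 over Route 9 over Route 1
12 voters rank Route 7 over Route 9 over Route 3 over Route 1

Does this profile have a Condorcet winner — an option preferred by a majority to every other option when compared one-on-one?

Head-to-head results (26 voters total):
Route 3 vs Route 1: Route 3 wins 23–3.
Route 3 vs Route 9: Route 9 wins 22–4.
Route 3 vs Route 7: Route 7 wins 23–3.
Route 1 vs Route 9: Route 9 wins 23–3.
Route 1 vs Route 7: Route 7 wins 23–3.
Route 9 vs Route 7: Route 7 wins 16–10.
Route 7 beats each rival — Route 3 (23–3), Route 1 (23–3), Route 9 (16–10) — so Route 7 is the Condorcet winner.

Yes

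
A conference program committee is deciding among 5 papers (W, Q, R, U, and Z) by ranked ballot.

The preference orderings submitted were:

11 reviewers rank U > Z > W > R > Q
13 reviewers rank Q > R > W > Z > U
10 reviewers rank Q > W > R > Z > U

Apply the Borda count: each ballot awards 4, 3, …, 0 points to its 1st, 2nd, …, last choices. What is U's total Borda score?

Borda scores:
  W: 11·2 + 13·2 + 10·3 = 78
  Q: 11·0 + 13·4 + 10·4 = 92
  R: 11·1 + 13·3 + 10·2 = 70
  U: 11·4 + 13·0 + 10·0 = 44
  Z: 11·3 + 13·1 + 10·1 = 56

44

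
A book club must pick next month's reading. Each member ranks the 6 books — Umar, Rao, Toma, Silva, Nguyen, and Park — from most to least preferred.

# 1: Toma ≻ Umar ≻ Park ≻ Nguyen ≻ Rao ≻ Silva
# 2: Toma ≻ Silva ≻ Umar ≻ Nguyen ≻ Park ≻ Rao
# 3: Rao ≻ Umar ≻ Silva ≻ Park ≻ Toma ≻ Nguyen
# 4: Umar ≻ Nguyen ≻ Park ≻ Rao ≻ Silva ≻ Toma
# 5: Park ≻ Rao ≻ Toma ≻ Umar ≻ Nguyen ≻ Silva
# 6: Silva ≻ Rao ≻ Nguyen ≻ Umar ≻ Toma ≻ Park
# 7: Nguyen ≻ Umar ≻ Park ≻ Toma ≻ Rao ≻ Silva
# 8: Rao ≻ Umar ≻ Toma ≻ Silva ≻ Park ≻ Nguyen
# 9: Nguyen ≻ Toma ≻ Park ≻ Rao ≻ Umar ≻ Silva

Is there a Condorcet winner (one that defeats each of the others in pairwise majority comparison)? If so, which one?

There is no Condorcet winner

Head-to-head results (9 voters total):
Umar vs Rao: Rao wins 5–4.
Umar vs Toma: Umar wins 5–4.
Umar vs Silva: Umar wins 7–2.
Umar vs Nguyen: Umar wins 6–3.
Umar vs Park: Umar wins 7–2.
Rao vs Toma: Rao wins 5–4.
Rao vs Silva: Rao wins 7–2.
Rao vs Nguyen: Nguyen wins 5–4.
Rao vs Park: Park wins 6–3.
Toma vs Silva: Toma wins 6–3.
Toma vs Nguyen: Toma wins 5–4.
Toma vs Park: Toma wins 5–4.
Silva vs Nguyen: Nguyen wins 5–4.
Silva vs Park: Park wins 5–4.
Nguyen vs Park: Nguyen wins 5–4.
No candidate beats all others: Umar beats Nguyen beats Rao beats Umar, a majority cycle.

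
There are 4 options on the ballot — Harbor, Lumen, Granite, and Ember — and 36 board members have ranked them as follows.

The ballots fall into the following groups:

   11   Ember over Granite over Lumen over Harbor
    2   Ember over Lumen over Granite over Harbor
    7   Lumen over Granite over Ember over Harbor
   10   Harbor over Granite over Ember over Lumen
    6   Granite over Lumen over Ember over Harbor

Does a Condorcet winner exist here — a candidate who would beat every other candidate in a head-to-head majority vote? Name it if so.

Granite

Head-to-head results (36 voters total):
Harbor vs Lumen: Lumen wins 26–10.
Harbor vs Granite: Granite wins 26–10.
Harbor vs Ember: Ember wins 26–10.
Lumen vs Granite: Granite wins 27–9.
Lumen vs Ember: Ember wins 23–13.
Granite vs Ember: Granite wins 23–13.
Granite beats each rival — Harbor (26–10), Lumen (27–9), Ember (23–13) — so Granite is the Condorcet winner.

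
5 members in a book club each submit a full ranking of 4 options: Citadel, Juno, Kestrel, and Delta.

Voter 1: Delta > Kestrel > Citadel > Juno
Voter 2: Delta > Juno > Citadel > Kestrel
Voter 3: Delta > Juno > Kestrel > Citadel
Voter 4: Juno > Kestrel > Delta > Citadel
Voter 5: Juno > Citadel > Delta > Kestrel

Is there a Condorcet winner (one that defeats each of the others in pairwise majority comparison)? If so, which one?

Head-to-head results (5 voters total):
Citadel vs Juno: Juno wins 4–1.
Citadel vs Kestrel: Kestrel wins 3–2.
Citadel vs Delta: Delta wins 4–1.
Juno vs Kestrel: Juno wins 4–1.
Juno vs Delta: Delta wins 3–2.
Kestrel vs Delta: Delta wins 4–1.
Delta beats each rival — Citadel (4–1), Juno (3–2), Kestrel (4–1) — so Delta is the Condorcet winner.

Delta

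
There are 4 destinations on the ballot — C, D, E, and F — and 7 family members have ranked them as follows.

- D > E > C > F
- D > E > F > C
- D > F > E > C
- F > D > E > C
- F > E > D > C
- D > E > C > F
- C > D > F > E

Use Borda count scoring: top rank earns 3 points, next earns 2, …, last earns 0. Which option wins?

D

Borda scores:
  C: 1 + 0 + 0 + 0 + 0 + 1 + 3 = 5
  D: 3 + 3 + 3 + 2 + 1 + 3 + 2 = 17
  E: 2 + 2 + 1 + 1 + 2 + 2 + 0 = 10
  F: 0 + 1 + 2 + 3 + 3 + 0 + 1 = 10
D has the highest total.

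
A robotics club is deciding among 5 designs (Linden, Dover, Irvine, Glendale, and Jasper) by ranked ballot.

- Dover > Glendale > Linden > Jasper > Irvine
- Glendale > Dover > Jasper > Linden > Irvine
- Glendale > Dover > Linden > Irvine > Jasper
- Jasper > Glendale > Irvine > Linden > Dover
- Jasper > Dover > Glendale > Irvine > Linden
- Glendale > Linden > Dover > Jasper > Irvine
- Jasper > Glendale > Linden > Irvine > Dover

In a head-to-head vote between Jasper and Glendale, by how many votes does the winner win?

1

Ballots ranking Jasper above Glendale: 3.
Ballots ranking Glendale above Jasper: 4.
Glendale wins 4–3, a margin of 1.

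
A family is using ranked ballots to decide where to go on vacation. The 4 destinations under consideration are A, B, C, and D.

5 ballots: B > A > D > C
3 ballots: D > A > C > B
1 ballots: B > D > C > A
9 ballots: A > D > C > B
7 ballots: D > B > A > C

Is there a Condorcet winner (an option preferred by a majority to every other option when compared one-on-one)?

Head-to-head results (25 voters total):
A vs B: B wins 13–12.
A vs C: A wins 24–1.
A vs D: A wins 14–11.
B vs C: B wins 13–12.
B vs D: D wins 19–6.
C vs D: D wins 25–0.
No candidate beats all others: A beats D beats B beats A, a majority cycle.

No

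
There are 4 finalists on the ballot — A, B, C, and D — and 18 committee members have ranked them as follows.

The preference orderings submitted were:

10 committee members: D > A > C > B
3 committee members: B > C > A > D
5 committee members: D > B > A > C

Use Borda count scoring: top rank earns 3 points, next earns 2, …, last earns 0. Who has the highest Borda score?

D

Borda scores:
  A: 10·2 + 3·1 + 5·1 = 28
  B: 10·0 + 3·3 + 5·2 = 19
  C: 10·1 + 3·2 + 5·0 = 16
  D: 10·3 + 3·0 + 5·3 = 45
D has the highest total.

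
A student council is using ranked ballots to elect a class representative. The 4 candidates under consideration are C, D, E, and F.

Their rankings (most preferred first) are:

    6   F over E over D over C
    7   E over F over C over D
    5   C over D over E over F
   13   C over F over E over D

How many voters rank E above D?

Ballots ranking E above D: 6+7+13 = 26.
Ballots ranking D above E: 5.
So 26 of 31 voters prefer E to D.

26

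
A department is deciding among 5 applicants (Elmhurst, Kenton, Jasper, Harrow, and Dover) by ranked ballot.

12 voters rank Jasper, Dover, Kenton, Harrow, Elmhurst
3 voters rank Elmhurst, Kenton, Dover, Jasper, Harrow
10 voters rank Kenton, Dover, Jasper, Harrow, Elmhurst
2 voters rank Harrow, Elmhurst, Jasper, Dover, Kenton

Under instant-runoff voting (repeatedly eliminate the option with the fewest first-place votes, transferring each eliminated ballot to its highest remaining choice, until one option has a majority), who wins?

Round 1: Jasper 12, Kenton 10, Elmhurst 3, Harrow 2, Dover 0. Dover has the fewest and is eliminated.
Round 2: Jasper 12, Kenton 10, Elmhurst 3, Harrow 2. Harrow has the fewest and is eliminated.
Round 3: Jasper 12, Kenton 10, Elmhurst 5. Elmhurst has the fewest and is eliminated.
Round 4: Jasper 14, Kenton 13. Jasper has a majority.

Jasper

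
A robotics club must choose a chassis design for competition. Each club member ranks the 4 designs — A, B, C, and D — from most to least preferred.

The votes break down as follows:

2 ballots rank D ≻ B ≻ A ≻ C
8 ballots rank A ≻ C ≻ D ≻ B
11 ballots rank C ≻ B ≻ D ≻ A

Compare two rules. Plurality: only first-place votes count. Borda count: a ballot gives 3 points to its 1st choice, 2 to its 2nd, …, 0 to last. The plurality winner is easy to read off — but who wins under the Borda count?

C

Plurality first-place counts: A 8, B 0, C 11, D 2 → C.
Borda totals: A 26, B 26, C 49, D 25 → C.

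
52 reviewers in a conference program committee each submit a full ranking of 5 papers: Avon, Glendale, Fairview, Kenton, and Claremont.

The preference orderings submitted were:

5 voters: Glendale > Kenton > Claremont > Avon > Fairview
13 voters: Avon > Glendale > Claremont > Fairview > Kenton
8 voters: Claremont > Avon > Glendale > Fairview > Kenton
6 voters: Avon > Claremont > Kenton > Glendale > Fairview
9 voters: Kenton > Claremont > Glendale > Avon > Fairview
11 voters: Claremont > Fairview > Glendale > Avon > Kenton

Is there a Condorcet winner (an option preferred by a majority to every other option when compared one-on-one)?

Yes

Head-to-head results (52 voters total):
Avon vs Glendale: Avon wins 27–25.
Avon vs Fairview: Avon wins 41–11.
Avon vs Kenton: Avon wins 38–14.
Avon vs Claremont: Claremont wins 33–19.
Glendale vs Fairview: Glendale wins 41–11.
Glendale vs Kenton: Glendale wins 37–15.
Glendale vs Claremont: Claremont wins 34–18.
Fairview vs Kenton: Fairview wins 32–20.
Fairview vs Claremont: Claremont wins 52–0.
Kenton vs Claremont: Claremont wins 38–14.
Claremont beats each rival — Avon (33–19), Glendale (34–18), Fairview (52–0), Kenton (38–14) — so Claremont is the Condorcet winner.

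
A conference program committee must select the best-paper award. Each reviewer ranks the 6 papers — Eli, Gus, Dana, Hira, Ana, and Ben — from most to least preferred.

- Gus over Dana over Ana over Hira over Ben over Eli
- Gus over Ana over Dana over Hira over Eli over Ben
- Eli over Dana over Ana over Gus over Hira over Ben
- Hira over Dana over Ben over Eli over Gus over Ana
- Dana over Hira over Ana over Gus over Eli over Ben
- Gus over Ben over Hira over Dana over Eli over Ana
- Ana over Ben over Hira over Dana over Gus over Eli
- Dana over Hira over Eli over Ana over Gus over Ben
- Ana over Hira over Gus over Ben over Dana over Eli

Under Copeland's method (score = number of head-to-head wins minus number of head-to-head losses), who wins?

Pairwise results:
  Eli vs Gus: Gus wins 6–3.
  Eli vs Dana: Dana wins 8–1.
  Eli vs Hira: Hira wins 8–1.
  Eli vs Ana: Ana wins 5–4.
  Eli vs Ben: Ben wins 5–4.
  Gus vs Dana: Dana wins 5–4.
  Gus vs Hira: Hira wins 5–4.
  Gus vs Ana: Ana wins 5–4.
  Gus vs Ben: Gus wins 7–2.
  Dana vs Hira: Dana wins 5–4.
  Dana vs Ana: Dana wins 6–3.
  Dana vs Ben: Dana wins 6–3.
  Hira vs Ana: Ana wins 5–4.
  Hira vs Ben: Hira wins 7–2.
  Ana vs Ben: Ana wins 7–2.
Copeland scores (wins − losses):
  Eli: 0 − 5 = -5
  Gus: 2 − 3 = -1
  Dana: 5 − 0 = 5
  Hira: 3 − 2 = 1
  Ana: 4 − 1 = 3
  Ben: 1 − 4 = -3
Dana has the best Copeland score.

Dana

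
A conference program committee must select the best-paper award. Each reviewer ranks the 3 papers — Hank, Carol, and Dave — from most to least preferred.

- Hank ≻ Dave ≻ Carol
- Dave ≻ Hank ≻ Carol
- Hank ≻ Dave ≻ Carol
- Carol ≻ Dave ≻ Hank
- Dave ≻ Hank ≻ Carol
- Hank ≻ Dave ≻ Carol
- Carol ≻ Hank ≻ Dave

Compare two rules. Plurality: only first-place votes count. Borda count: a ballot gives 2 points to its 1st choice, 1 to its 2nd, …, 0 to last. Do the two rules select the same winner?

Plurality first-place counts: Hank 3, Carol 2, Dave 2 → Hank.
Borda totals: Hank 9, Carol 4, Dave 8 → Hank.
The two rules agree on Hank.

Yes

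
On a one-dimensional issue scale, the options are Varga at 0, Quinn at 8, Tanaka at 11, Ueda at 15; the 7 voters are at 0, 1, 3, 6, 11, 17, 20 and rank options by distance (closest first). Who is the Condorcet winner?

Quinn

With single-peaked preferences on a line, the Condorcet winner is the candidate closest to the median voter.
The median voter (position 6) is closest to Quinn at 8.
Check: Quinn vs Tanaka — voters closer to Quinn: 4 of 7.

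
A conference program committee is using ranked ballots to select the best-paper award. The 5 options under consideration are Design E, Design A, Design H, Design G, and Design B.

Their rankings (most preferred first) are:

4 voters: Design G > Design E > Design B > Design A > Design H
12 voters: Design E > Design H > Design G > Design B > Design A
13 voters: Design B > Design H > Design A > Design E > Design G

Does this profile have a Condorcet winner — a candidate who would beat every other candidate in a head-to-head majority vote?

Head-to-head results (29 voters total):
Design E vs Design A: Design E wins 16–13.
Design E vs Design H: Design E wins 16–13.
Design E vs Design G: Design E wins 25–4.
Design E vs Design B: Design E wins 16–13.
Design A vs Design H: Design H wins 25–4.
Design A vs Design G: Design G wins 16–13.
Design A vs Design B: Design B wins 29–0.
Design H vs Design G: Design H wins 25–4.
Design H vs Design B: Design B wins 17–12.
Design G vs Design B: Design G wins 16–13.
Design E beats each rival — Design A (16–13), Design H (16–13), Design G (25–4), Design B (16–13) — so Design E is the Condorcet winner.

Yes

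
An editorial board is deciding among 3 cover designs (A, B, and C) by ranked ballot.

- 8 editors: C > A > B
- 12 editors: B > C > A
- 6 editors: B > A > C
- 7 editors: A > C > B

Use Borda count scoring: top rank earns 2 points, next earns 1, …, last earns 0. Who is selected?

Borda scores:
  A: 8·1 + 12·0 + 6·1 + 7·2 = 28
  B: 8·0 + 12·2 + 6·2 + 7·0 = 36
  C: 8·2 + 12·1 + 6·0 + 7·1 = 35
B has the highest total.

B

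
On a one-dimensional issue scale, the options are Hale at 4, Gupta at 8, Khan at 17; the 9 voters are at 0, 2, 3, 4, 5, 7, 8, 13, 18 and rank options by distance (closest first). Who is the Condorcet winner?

With single-peaked preferences on a line, the Condorcet winner is the candidate closest to the median voter.
The median voter (position 5) is closest to Hale at 4.
Check: Hale vs Khan — voters closer to Hale: 7 of 9.

Hale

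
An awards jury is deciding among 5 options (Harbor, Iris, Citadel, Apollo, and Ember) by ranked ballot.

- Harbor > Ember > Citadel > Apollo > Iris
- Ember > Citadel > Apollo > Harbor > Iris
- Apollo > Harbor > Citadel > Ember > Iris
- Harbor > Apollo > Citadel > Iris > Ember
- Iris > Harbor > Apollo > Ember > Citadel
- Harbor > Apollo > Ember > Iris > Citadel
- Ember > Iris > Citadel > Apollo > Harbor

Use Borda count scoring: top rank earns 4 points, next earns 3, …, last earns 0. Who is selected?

Harbor

Borda scores:
  Harbor: 4 + 1 + 3 + 4 + 3 + 4 + 0 = 19
  Iris: 0 + 0 + 0 + 1 + 4 + 1 + 3 = 9
  Citadel: 2 + 3 + 2 + 2 + 0 + 0 + 2 = 11
  Apollo: 1 + 2 + 4 + 3 + 2 + 3 + 1 = 16
  Ember: 3 + 4 + 1 + 0 + 1 + 2 + 4 = 15
Harbor has the highest total.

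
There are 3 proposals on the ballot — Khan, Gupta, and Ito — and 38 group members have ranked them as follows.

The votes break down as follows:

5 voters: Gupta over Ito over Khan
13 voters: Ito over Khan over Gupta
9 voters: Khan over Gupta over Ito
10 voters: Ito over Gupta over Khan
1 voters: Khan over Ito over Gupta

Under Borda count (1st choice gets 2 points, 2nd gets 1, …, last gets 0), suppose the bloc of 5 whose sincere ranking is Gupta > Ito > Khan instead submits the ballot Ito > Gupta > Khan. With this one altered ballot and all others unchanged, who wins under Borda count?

Ito

Borda totals with the altered ballot: Khan 33, Gupta 24, Ito 57.
The winner is unchanged: still Ito.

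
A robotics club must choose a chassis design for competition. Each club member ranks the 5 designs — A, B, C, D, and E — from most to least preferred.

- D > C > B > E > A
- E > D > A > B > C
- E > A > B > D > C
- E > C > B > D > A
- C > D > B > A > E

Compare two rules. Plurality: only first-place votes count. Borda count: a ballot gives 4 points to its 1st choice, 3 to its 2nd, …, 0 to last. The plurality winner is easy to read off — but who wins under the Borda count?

Plurality first-place counts: A 0, B 0, C 1, D 1, E 3 → E.
Borda totals: A 6, B 9, C 10, D 12, E 13 → E.

E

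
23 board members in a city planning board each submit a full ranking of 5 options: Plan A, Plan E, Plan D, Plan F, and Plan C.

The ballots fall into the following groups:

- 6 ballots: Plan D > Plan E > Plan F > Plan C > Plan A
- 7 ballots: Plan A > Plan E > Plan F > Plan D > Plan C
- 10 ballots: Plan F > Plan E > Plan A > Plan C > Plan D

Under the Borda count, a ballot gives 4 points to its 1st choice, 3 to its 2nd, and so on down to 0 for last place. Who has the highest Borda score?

Borda scores:
  Plan A: 6·0 + 7·4 + 10·2 = 48
  Plan E: 6·3 + 7·3 + 10·3 = 69
  Plan D: 6·4 + 7·1 + 10·0 = 31
  Plan F: 6·2 + 7·2 + 10·4 = 66
  Plan C: 6·1 + 7·0 + 10·1 = 16
Plan E has the highest total.

Plan E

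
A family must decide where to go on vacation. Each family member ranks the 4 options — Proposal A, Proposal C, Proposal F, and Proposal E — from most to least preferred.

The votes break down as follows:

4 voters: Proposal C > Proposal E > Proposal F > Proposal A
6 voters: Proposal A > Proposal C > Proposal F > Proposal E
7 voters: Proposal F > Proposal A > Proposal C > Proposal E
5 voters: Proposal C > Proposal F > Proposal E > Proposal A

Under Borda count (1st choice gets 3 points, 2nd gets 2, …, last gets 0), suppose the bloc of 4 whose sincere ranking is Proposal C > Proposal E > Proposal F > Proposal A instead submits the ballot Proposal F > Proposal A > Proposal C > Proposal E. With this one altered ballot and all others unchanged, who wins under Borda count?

Proposal F

Borda totals with the altered ballot: Proposal A 40, Proposal C 38, Proposal F 49, Proposal E 5.
The switch changes the winner from Proposal C to Proposal F.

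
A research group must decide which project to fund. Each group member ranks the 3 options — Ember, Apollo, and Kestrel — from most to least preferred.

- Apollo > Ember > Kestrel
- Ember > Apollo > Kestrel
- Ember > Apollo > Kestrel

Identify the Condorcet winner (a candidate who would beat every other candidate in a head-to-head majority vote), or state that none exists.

Ember

Head-to-head results (3 voters total):
Ember vs Apollo: Ember wins 2–1.
Ember vs Kestrel: Ember wins 3–0.
Apollo vs Kestrel: Apollo wins 3–0.
Ember beats each rival — Apollo (2–1), Kestrel (3–0) — so Ember is the Condorcet winner.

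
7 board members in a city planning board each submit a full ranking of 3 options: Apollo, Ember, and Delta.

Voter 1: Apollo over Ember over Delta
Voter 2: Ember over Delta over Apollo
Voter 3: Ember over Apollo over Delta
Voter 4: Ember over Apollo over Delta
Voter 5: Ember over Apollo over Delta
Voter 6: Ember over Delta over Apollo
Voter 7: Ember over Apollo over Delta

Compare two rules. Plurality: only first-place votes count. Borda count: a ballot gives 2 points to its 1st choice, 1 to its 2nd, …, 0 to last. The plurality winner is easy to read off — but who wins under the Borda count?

Ember

Plurality first-place counts: Apollo 1, Ember 6, Delta 0 → Ember.
Borda totals: Apollo 6, Ember 13, Delta 2 → Ember.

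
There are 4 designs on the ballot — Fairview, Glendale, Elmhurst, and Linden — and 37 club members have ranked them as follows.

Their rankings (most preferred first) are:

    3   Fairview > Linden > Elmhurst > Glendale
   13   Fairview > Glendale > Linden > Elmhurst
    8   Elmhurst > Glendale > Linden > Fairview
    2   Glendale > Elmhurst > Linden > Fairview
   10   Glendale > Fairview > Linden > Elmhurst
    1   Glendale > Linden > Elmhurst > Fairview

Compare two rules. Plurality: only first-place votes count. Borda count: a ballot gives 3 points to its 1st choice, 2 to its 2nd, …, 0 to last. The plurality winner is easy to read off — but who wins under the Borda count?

Glendale

Plurality first-place counts: Fairview 16, Glendale 13, Elmhurst 8, Linden 0 → Fairview.
Borda totals: Fairview 68, Glendale 81, Elmhurst 32, Linden 41 → Glendale.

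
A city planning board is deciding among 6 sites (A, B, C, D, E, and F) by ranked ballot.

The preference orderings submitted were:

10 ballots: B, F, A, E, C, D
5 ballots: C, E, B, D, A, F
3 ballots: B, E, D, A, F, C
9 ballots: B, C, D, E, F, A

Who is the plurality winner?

B

First-place vote totals:
  A: 0
  B: 22
  C: 5
  D: 0
  E: 0
  F: 0
B has the most first-place votes.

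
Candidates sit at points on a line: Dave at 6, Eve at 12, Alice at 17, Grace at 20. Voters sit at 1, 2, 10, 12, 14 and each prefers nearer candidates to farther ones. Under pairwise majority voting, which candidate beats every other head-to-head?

Eve

With single-peaked preferences on a line, the Condorcet winner is the candidate closest to the median voter.
The median voter (position 10) is closest to Eve at 12.
Check: Eve vs Grace — voters closer to Eve: 5 of 5.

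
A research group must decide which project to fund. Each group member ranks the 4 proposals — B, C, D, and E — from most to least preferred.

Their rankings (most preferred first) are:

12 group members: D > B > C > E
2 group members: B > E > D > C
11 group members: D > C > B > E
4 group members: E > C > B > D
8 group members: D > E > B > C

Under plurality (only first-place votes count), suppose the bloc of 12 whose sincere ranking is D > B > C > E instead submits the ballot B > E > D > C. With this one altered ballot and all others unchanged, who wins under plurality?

First-place totals with the altered ballot: B 14, C 0, D 19, E 4.
The winner is unchanged: still D.

D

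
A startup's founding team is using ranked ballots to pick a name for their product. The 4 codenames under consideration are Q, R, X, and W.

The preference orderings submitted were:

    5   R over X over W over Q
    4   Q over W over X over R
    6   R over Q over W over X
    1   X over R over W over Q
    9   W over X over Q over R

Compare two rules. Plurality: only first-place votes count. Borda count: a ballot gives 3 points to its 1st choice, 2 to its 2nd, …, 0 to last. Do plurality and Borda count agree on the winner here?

No

Plurality first-place counts: Q 4, R 11, X 1, W 9 → R.
Borda totals: Q 33, R 35, X 35, W 47 → W.
The two rules disagree: plurality picks R, Borda picks W.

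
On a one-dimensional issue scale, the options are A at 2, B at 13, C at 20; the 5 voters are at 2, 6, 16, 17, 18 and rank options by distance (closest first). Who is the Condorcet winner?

With single-peaked preferences on a line, the Condorcet winner is the candidate closest to the median voter.
The median voter (position 16) is closest to B at 13.
Check: B vs A — voters closer to B: 3 of 5.

B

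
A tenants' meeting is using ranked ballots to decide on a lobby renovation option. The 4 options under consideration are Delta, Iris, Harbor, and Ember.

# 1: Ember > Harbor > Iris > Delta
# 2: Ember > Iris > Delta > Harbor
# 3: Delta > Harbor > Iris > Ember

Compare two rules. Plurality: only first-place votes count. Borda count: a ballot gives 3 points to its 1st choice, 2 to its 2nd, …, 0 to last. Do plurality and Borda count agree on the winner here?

Plurality first-place counts: Delta 1, Iris 0, Harbor 0, Ember 2 → Ember.
Borda totals: Delta 4, Iris 4, Harbor 4, Ember 6 → Ember.
The two rules agree on Ember.

Yes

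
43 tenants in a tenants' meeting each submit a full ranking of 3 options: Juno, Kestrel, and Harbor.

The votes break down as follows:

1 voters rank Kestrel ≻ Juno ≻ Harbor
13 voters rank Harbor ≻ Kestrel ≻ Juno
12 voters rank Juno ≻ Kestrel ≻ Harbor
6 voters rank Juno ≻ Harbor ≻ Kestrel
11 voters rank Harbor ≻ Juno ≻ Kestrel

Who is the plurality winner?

Harbor

First-place vote totals:
  Juno: 18
  Kestrel: 1
  Harbor: 24
Harbor has the most first-place votes.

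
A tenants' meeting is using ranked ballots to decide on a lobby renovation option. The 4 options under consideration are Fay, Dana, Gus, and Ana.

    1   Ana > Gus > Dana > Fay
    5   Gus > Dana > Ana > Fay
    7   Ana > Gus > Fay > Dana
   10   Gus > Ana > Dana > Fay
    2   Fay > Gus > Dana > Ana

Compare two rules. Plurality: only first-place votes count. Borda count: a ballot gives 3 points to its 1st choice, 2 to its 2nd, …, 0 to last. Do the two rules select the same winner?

Plurality first-place counts: Fay 2, Dana 0, Gus 15, Ana 8 → Gus.
Borda totals: Fay 13, Dana 23, Gus 65, Ana 49 → Gus.
The two rules agree on Gus.

Yes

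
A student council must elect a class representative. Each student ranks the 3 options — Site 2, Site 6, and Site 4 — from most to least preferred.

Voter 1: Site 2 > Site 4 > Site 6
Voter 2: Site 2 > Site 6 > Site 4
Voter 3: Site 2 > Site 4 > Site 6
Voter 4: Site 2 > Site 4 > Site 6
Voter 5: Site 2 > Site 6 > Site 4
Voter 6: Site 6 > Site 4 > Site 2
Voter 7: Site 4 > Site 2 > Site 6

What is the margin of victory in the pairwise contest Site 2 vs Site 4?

Ballots ranking Site 2 above Site 4: 5.
Ballots ranking Site 4 above Site 2: 2.
Site 2 wins 5–2, a margin of 3.

3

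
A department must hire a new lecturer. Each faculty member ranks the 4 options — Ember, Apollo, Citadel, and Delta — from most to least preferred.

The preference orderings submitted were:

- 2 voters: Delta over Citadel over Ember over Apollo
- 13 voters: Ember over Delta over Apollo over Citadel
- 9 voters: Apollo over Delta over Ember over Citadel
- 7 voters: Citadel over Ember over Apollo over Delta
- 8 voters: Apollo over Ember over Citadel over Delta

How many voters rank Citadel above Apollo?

Ballots ranking Citadel above Apollo: 2+7 = 9.
Ballots ranking Apollo above Citadel: 13+9+8 = 30.
So 9 of 39 voters prefer Citadel to Apollo.

9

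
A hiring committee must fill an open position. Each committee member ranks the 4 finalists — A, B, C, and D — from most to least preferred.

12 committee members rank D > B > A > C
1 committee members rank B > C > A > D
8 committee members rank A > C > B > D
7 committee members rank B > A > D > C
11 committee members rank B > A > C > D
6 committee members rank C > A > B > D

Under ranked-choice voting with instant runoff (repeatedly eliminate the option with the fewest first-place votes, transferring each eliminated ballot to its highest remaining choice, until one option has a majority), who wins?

Round 1: B 19, D 12, A 8, C 6. C has the fewest and is eliminated.
Round 2: B 19, A 14, D 12. D has the fewest and is eliminated.
Round 3: B 31, A 14. B has a majority.

B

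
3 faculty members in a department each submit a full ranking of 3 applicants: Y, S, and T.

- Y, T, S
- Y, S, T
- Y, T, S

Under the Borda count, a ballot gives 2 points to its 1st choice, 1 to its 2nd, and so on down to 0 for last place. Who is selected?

Borda scores:
  Y: 2 + 2 + 2 = 6
  S: 0 + 1 + 0 = 1
  T: 1 + 0 + 1 = 2
Y has the highest total.

Y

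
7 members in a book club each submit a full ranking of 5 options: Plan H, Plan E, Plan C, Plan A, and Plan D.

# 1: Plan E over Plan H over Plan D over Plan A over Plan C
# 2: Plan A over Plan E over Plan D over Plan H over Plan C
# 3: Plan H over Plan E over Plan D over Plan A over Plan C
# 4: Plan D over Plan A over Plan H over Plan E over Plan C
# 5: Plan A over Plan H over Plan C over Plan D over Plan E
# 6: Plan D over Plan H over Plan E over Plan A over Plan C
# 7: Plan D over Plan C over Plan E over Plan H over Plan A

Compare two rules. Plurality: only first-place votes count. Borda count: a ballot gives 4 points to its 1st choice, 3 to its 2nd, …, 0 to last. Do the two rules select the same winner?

Plurality first-place counts: Plan H 1, Plan E 1, Plan C 0, Plan A 2, Plan D 3 → Plan D.
Borda totals: Plan H 17, Plan E 15, Plan C 5, Plan A 14, Plan D 19 → Plan D.
The two rules agree on Plan D.

Yes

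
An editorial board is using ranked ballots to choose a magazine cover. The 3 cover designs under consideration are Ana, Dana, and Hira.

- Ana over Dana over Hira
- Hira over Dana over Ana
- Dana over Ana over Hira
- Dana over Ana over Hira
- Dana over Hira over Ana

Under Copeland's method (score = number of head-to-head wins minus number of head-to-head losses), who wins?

Pairwise results:
  Ana vs Dana: Dana wins 4–1.
  Ana vs Hira: Ana wins 3–2.
  Dana vs Hira: Dana wins 4–1.
Copeland scores (wins − losses):
  Ana: 1 − 1 = 0
  Dana: 2 − 0 = 2
  Hira: 0 − 2 = -2
Dana has the best Copeland score.

Dana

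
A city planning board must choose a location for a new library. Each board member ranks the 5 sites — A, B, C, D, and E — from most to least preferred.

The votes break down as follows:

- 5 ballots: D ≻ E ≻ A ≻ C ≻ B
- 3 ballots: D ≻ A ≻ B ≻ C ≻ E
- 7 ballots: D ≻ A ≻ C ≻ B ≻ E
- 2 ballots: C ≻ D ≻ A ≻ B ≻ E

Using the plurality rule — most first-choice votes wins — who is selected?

First-place vote totals:
  A: 0
  B: 0
  C: 2
  D: 15
  E: 0
D has the most first-place votes.

D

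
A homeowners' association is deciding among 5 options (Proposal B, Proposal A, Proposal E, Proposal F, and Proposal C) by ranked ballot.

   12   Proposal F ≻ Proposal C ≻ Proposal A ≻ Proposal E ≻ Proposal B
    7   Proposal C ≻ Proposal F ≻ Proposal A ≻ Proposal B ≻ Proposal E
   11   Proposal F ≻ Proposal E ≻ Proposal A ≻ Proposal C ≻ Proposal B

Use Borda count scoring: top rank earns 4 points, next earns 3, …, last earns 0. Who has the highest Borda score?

Proposal F

Borda scores:
  Proposal B: 12·0 + 7·1 + 11·0 = 7
  Proposal A: 12·2 + 7·2 + 11·2 = 60
  Proposal E: 12·1 + 7·0 + 11·3 = 45
  Proposal F: 12·4 + 7·3 + 11·4 = 113
  Proposal C: 12·3 + 7·4 + 11·1 = 75
Proposal F has the highest total.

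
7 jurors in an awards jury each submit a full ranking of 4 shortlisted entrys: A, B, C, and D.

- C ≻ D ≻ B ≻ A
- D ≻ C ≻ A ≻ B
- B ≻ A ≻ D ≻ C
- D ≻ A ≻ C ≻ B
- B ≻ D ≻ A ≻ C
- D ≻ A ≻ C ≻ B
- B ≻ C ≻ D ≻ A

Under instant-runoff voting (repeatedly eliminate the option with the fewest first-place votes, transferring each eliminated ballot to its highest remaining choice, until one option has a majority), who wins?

D

Round 1: B 3, D 3, C 1, A 0. A has the fewest and is eliminated.
Round 2: B 3, D 3, C 1. C has the fewest and is eliminated.
Round 3: D 4, B 3. D has a majority.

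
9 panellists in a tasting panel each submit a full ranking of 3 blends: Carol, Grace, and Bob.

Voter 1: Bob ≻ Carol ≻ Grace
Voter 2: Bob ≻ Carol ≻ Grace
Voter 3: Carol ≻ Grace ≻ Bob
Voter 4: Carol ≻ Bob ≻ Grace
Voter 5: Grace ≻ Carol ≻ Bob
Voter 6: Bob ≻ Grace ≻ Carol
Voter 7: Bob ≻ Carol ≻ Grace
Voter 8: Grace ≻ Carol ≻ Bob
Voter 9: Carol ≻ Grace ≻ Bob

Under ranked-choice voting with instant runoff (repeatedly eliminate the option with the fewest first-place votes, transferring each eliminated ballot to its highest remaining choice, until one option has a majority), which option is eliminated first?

Grace

Round 1: Bob 4, Carol 3, Grace 2. Grace has the fewest and is eliminated.
Round 2: Carol 5, Bob 4. Carol has a majority.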